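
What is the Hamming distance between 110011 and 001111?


Count differing positions: ^ ^ ^ ^ . . = 4 differences

4


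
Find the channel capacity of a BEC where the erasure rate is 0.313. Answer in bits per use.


C = 1 - epsilon = 1 - 0.313 = 0.687

0.687 bits


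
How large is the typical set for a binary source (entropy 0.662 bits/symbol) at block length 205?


log2|A_typical| = nH = 205 * 0.662 = 135.71, so |A_typical| ~ 2^135.71 = 7.125e+40

7.125e+40


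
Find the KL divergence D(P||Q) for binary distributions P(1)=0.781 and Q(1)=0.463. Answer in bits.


KL = p*log2(p/q) + (1-p)*log2((1-p)/(1-q)) = 0.781*log2(0.781/0.463) + 0.219*log2(0.219/0.537) = 0.3057

0.3057 bits


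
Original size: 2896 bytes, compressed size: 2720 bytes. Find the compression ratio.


Ratio = original / compressed = 2896 / 2720 = 1.0647

1.0647


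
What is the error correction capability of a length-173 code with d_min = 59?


Correction capability = floor((d-1)/2) = floor((59-1)/2) = 29

29 errors


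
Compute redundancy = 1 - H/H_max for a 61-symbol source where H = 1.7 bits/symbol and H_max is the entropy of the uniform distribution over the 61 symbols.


H_max = log2(K) = log2(61) = 5.9307 bits/symbol. Redundancy = 1 - H/H_max = 1 - 1.7/5.9307 = 1 - 0.2866 = 0.7134

0.7134


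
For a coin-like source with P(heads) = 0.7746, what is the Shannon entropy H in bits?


H = -p*log2(p) - (1-p)*log2(1-p). -0.7746*log2(0.7746) = 0.285422; -0.2254*log2(0.2254) = 0.484484. H = 0.285422 + 0.484484 = 0.7699

0.7699 bits


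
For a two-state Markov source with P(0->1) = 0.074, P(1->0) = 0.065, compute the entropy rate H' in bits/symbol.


Stationary distribution: pi_0 = p10/(p01+p10) = 0.4676, pi_1 = 0.5324. Entropy rate H' = pi_0*H(p01) + pi_1*H(p10) = 0.4676*0.3807 + 0.5324*0.347 = 0.3627

0.3627 bits/symbol


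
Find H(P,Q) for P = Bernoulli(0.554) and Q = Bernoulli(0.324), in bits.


H(P,Q) = -p*log2(q) - (1-p)*log2(1-q). -0.554*log2(0.324) = 0.900768; -0.446*log2(0.676) = 0.251948. H(P,Q) = 0.900768 + 0.251948 = 1.1527

1.1527 bits


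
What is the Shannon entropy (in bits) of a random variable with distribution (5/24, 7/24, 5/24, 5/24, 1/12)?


H = -sum(p_i * log2(p_i)). Terms: -(5/24)*log2(5/24) = 0.471466; -(7/24)*log2(7/24) = 0.518469; -(5/24)*log2(5/24) = 0.471466; -(5/24)*log2(5/24) = 0.471466; -(1/12)*log2(1/12) = 0.298747. H = 0.471466 + 0.518469 + 0.471466 + 0.471466 + 0.298747 = 2.2316

2.2316 bits


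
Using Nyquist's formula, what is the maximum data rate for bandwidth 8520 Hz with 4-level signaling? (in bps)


Rate = 2 * B * log2(M) = 2 * 8520 * 2.0 = 34080.0

34080.0 bps


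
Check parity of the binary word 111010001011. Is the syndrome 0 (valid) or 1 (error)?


Syndrome = XOR of all bits = 1 XOR 1 XOR 1 XOR 0 XOR 1 XOR 0 XOR 0 XOR 0 XOR 1 XOR 0 XOR 1 XOR 1 = 1

1


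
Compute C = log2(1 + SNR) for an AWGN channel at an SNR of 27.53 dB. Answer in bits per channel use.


SNR_linear = 10^(27.53/10) = 566.2393; C = log2(1 + SNR_linear) = log2(1 + 566.2393) = 9.1478

9.1478 bits/channel use


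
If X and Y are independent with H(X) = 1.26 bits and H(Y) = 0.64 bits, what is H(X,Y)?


For independent variables, H(X,Y) = H(X) + H(Y) = 1.26 + 0.64 = 1.9

1.9 bits


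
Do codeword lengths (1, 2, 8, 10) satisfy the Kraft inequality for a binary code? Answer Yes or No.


Kraft sum = sum(2^(-l_i)) = 0.7549, need <= 1. Result: satisfied (a binary prefix-free code with these lengths exists)

Yes


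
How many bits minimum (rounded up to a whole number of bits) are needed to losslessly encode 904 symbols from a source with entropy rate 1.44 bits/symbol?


Minimum bits >= n * H = 904 * 1.44 = 1301.76, rounded up to a whole number of bits = 1302

1302 bits


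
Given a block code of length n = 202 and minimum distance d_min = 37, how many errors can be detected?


Detection capability = d_min - 1 = 37 - 1 = 36

36 errors


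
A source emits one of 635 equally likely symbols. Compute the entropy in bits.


H = log2(n) = log2(635) = 9.3106

9.3106 bits


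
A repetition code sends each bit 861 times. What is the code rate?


Rate = k/n = 1/861

1/861


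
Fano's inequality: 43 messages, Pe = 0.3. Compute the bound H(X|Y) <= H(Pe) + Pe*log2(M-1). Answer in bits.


H(Pe) = -Pe*log2(Pe) - (1-Pe)*log2(1-Pe) = -0.3*log2(0.3) - 0.7*log2(0.7) = 0.521090 + 0.360201 = 0.8813. Pe*log2(M-1) = 0.3*log2(42) = 1.617695. Bound = H(Pe) + Pe*log2(M-1) = 0.521090 + 0.360201 + 1.617695 = 2.499

2.499 bits


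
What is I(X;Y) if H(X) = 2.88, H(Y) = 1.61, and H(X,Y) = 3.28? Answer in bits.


I(X;Y) = H(X) + H(Y) - H(X,Y) = 2.88 + 1.61 - 3.28 = 1.21

1.21 bits


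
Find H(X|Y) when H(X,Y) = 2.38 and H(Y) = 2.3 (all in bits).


H(X|Y) = H(X,Y) - H(Y) = 2.38 - 2.3 = 0.08

0.08 bits


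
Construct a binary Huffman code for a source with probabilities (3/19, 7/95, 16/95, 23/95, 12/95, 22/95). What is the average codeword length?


Huffman construction (repeatedly merge the two least-probable nodes; each merge adds 1 bit to every symbol beneath it): 7/95 + 12/95 = 1/5; 3/19 + 16/95 = 31/95; 1/5 + 22/95 = 41/95; 23/95 + 31/95 = 54/95; 41/95 + 54/95 = 1. Resulting codeword lengths (in the order the probabilities were given): (3, 3, 3, 2, 3, 2). L_avg = sum(p_i * l_i) = 3/19*3 + 7/95*3 + 16/95*3 + 23/95*2 + 12/95*3 + 22/95*2 = 48/19 = 2.5263

2.5263 bits


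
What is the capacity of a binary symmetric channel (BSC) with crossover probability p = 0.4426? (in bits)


H(p) = -p*log2(p) - (1-p)*log2(1-p) = -0.4426*log2(0.4426) - 0.5574*log2(0.5574) = 0.520464 + 0.470008 = 0.9905. C = 1 - H(p) = 1 - 0.9905 = 0.0095

0.0095 bits


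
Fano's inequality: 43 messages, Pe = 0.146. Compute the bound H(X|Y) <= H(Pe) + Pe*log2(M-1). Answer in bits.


H(Pe) = -Pe*log2(Pe) - (1-Pe)*log2(1-Pe) = -0.146*log2(0.146) - 0.854*log2(0.854) = 0.405290 + 0.194449 = 0.5997. Pe*log2(M-1) = 0.146*log2(42) = 0.787278. Bound = H(Pe) + Pe*log2(M-1) = 0.405290 + 0.194449 + 0.787278 = 1.387

1.387 bits


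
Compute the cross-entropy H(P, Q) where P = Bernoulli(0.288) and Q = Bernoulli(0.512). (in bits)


H(P,Q) = -p*log2(q) - (1-p)*log2(1-q). -0.288*log2(0.512) = 0.278146; -0.712*log2(0.488) = 0.736953. H(P,Q) = 0.278146 + 0.736953 = 1.0151

1.0151 bits


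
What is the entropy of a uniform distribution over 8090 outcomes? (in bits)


H = log2(n) = log2(8090) = 12.9819

12.9819 bits


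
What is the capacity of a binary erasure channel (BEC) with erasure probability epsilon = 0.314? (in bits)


C = 1 - epsilon = 1 - 0.314 = 0.686

0.686 bits


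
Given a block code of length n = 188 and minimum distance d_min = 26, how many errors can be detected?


Detection capability = d_min - 1 = 26 - 1 = 25

25 errors


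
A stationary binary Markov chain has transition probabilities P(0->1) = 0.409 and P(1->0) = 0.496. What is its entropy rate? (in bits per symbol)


Stationary distribution: pi_0 = p10/(p01+p10) = 0.5481, pi_1 = 0.4519. Entropy rate H' = pi_0*H(p01) + pi_1*H(p10) = 0.5481*0.976 + 0.4519*1.0 = 0.9868

0.9868 bits/symbol


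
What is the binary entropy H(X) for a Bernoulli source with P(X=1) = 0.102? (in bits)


H = -p*log2(p) - (1-p)*log2(1-p). -0.102*log2(0.102) = 0.335923; -0.898*log2(0.898) = 0.139381. H = 0.335923 + 0.139381 = 0.4753

0.4753 bits


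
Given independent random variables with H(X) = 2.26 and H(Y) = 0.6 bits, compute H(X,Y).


For independent variables, H(X,Y) = H(X) + H(Y) = 2.26 + 0.6 = 2.86

2.86 bits


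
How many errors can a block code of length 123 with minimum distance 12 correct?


Correction capability = floor((d-1)/2) = floor((12-1)/2) = 5

5 errors


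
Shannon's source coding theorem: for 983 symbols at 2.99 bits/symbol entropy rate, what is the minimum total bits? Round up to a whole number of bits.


Minimum bits >= n * H = 983 * 2.99 = 2939.17, rounded up to a whole number of bits = 2940

2940 bits


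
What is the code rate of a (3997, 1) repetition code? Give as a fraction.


Rate = k/n = 1/3997

1/3997


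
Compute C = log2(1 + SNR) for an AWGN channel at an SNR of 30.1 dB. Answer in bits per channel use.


SNR_linear = 10^(30.1/10) = 1023.293; C = log2(1 + SNR_linear) = log2(1 + 1023.293) = 10.0004

10.0004 bits/channel use


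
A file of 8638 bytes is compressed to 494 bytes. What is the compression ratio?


Ratio = original / compressed = 8638 / 494 = 17.4858

17.4858


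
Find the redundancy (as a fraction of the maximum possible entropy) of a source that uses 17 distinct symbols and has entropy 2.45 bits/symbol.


H_max = log2(K) = log2(17) = 4.0875 bits/symbol. Redundancy = 1 - H/H_max = 1 - 2.45/4.0875 = 1 - 0.5994 = 0.4006

0.4006


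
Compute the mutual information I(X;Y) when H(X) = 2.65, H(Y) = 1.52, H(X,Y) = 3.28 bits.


I(X;Y) = H(X) + H(Y) - H(X,Y) = 2.65 + 1.52 - 3.28 = 0.89

0.89 bits


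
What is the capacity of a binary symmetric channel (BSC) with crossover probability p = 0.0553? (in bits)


H(p) = -p*log2(p) - (1-p)*log2(1-p) = -0.0553*log2(0.0553) - 0.9447*log2(0.9447) = 0.230965 + 0.077533 = 0.3085. C = 1 - H(p) = 1 - 0.3085 = 0.6915

0.6915 bits


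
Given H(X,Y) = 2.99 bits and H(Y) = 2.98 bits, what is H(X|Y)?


H(X|Y) = H(X,Y) - H(Y) = 2.99 - 2.98 = 0.01

0.01 bits


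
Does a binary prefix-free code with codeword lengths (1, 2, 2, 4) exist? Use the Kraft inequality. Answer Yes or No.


Kraft sum = sum(2^(-l_i)) = 1.0625, need <= 1. Result: violated (a binary prefix-free code with these lengths cannot exist)

No


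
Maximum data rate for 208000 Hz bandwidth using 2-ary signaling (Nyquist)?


Rate = 2 * B * log2(M) = 2 * 208000 * 1.0 = 416000.0

416000.0 bps


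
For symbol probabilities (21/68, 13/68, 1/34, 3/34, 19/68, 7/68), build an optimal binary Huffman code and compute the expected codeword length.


Huffman construction (repeatedly merge the two least-probable nodes; each merge adds 1 bit to every symbol beneath it): 1/34 + 3/34 = 2/17; 7/68 + 2/17 = 15/68; 13/68 + 15/68 = 7/17; 19/68 + 21/68 = 10/17; 7/17 + 10/17 = 1. Resulting codeword lengths (in the order the probabilities were given): (2, 2, 4, 4, 2, 3). L_avg = sum(p_i * l_i) = 21/68*2 + 13/68*2 + 1/34*4 + 3/34*4 + 19/68*2 + 7/68*3 = 159/68 = 2.3382

2.3382 bits


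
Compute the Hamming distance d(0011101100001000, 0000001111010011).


Count differing positions: . . ^ ^ ^ . . . ^ ^ . ^ ^ . ^ ^ = 9 differences

9


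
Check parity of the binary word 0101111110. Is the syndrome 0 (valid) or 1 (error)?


Syndrome = XOR of all bits = 0 XOR 1 XOR 0 XOR 1 XOR 1 XOR 1 XOR 1 XOR 1 XOR 1 XOR 0 = 1

1


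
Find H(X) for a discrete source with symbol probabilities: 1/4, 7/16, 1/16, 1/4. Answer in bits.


H = -sum(p_i * log2(p_i)). Terms: -(1/4)*log2(1/4) = 0.500000; -(7/16)*log2(7/16) = 0.521782; -(1/16)*log2(1/16) = 0.250000; -(1/4)*log2(1/4) = 0.500000. H = 0.500000 + 0.521782 + 0.250000 + 0.500000 = 1.7718

1.7718 bits


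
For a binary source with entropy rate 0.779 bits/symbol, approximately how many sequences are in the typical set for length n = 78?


log2|A_typical| = nH = 78 * 0.779 = 60.762, so |A_typical| ~ 2^60.762 = 1.955e+18

1.955e+18


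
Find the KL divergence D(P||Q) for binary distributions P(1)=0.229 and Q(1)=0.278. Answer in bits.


KL = p*log2(p/q) + (1-p)*log2((1-p)/(1-q)) = 0.229*log2(0.229/0.278) + 0.771*log2(0.771/0.722) = 0.009

0.009 bits


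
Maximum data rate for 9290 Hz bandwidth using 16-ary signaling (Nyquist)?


Rate = 2 * B * log2(M) = 2 * 9290 * 4.0 = 74320.0

74320.0 bps


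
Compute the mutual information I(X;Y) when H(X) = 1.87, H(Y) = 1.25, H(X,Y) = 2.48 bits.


I(X;Y) = H(X) + H(Y) - H(X,Y) = 1.87 + 1.25 - 2.48 = 0.64

0.64 bits


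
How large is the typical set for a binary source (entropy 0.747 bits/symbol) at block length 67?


log2|A_typical| = nH = 67 * 0.747 = 50.049, so |A_typical| ~ 2^50.049 = 1.165e+15

1.165e+15


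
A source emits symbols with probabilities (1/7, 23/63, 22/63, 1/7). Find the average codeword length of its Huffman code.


Huffman construction (repeatedly merge the two least-probable nodes; each merge adds 1 bit to every symbol beneath it): 1/7 + 1/7 = 2/7; 2/7 + 22/63 = 40/63; 23/63 + 40/63 = 1. Resulting codeword lengths (in the order the probabilities were given): (3, 1, 2, 3). L_avg = sum(p_i * l_i) = 1/7*3 + 23/63*1 + 22/63*2 + 1/7*3 = 121/63 = 1.9206

1.9206 bits


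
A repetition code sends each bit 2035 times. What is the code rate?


Rate = k/n = 1/2035

1/2035


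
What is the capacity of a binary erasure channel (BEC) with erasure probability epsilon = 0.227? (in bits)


C = 1 - epsilon = 1 - 0.227 = 0.773

0.773 bits


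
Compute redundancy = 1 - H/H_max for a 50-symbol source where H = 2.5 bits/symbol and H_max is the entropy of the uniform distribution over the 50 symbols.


H_max = log2(K) = log2(50) = 5.6439 bits/symbol. Redundancy = 1 - H/H_max = 1 - 2.5/5.6439 = 1 - 0.443 = 0.557

0.557


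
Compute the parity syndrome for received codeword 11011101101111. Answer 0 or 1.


Syndrome = XOR of all bits = 1 XOR 1 XOR 0 XOR 1 XOR 1 XOR 1 XOR 0 XOR 1 XOR 1 XOR 0 XOR 1 XOR 1 XOR 1 XOR 1 = 1

1


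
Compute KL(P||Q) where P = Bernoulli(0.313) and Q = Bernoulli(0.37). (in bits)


KL = p*log2(p/q) + (1-p)*log2((1-p)/(1-q)) = 0.313*log2(0.313/0.37) + 0.687*log2(0.687/0.63) = 0.0103

0.0103 bits


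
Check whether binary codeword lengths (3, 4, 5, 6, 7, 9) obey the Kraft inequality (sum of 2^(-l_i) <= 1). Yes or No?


Kraft sum = sum(2^(-l_i)) = 0.2441, need <= 1. Result: satisfied (a binary prefix-free code with these lengths exists)

Yes


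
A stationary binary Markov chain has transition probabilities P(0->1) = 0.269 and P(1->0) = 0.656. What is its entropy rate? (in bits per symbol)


Stationary distribution: pi_0 = p10/(p01+p10) = 0.7092, pi_1 = 0.2908. Entropy rate H' = pi_0*H(p01) + pi_1*H(p10) = 0.7092*0.84 + 0.2908*0.9286 = 0.8658

0.8658 bits/symbol


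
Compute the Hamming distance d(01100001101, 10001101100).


Count differing positions: ^ ^ ^ . ^ ^ . . . . ^ = 6 differences

6


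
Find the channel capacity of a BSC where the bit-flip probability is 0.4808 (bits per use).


H(p) = -p*log2(p) - (1-p)*log2(1-p) = -0.4808*log2(0.4808) - 0.5192*log2(0.5192) = 0.507961 + 0.490975 = 0.9989. C = 1 - H(p) = 1 - 0.9989 = 0.0011

0.0011 bits


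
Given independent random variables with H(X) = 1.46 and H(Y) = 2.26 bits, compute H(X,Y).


For independent variables, H(X,Y) = H(X) + H(Y) = 1.46 + 2.26 = 3.72

3.72 bits


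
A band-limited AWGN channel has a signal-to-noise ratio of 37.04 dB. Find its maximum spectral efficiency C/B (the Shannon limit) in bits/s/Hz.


SNR_linear = 10^(37.04/10) = 5058.2466; C/B = log2(1 + SNR_linear) = log2(1 + 5058.2466) = 12.3047

12.3047 bits/s/Hz


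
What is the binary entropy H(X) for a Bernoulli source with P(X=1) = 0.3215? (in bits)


H = -p*log2(p) - (1-p)*log2(1-p). -0.3215*log2(0.3215) = 0.526331; -0.6785*log2(0.6785) = 0.379675. H = 0.526331 + 0.379675 = 0.906

0.906 bits


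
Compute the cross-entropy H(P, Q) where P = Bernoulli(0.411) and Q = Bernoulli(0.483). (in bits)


H(P,Q) = -p*log2(q) - (1-p)*log2(1-q). -0.411*log2(0.483) = 0.431511; -0.589*log2(0.517) = 0.560589. H(P,Q) = 0.431511 + 0.560589 = 0.9921

0.9921 bits


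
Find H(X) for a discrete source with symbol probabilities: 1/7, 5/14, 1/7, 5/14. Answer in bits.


H = -sum(p_i * log2(p_i)). Terms: -(1/7)*log2(1/7) = 0.401051; -(5/14)*log2(5/14) = 0.530510; -(1/7)*log2(1/7) = 0.401051; -(5/14)*log2(5/14) = 0.530510. H = 0.401051 + 0.530510 + 0.401051 + 0.530510 = 1.8631

1.8631 bits


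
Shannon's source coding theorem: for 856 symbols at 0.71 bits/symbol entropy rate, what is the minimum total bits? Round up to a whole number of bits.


Minimum bits >= n * H = 856 * 0.71 = 607.76, rounded up to a whole number of bits = 608

608 bits


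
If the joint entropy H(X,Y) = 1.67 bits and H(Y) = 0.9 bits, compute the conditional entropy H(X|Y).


H(X|Y) = H(X,Y) - H(Y) = 1.67 - 0.9 = 0.77

0.77 bits


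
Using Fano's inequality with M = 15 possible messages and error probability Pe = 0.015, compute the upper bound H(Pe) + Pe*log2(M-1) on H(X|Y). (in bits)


H(Pe) = -Pe*log2(Pe) - (1-Pe)*log2(1-Pe) = -0.015*log2(0.015) - 0.985*log2(0.985) = 0.090883 + 0.021477 = 0.1124. Pe*log2(M-1) = 0.015*log2(14) = 0.057110. Bound = H(Pe) + Pe*log2(M-1) = 0.090883 + 0.021477 + 0.057110 = 0.1695

0.1695 bits


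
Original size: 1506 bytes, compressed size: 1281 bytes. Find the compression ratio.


Ratio = original / compressed = 1506 / 1281 = 1.1756

1.1756


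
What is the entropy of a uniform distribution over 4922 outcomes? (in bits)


H = log2(n) = log2(4922) = 12.265

12.265 bits


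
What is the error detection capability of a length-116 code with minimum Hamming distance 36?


Detection capability = d_min - 1 = 36 - 1 = 35

35 errors


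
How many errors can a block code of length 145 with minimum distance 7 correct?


Correction capability = floor((d-1)/2) = floor((7-1)/2) = 3

3 errors


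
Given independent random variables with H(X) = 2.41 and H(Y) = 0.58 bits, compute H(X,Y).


For independent variables, H(X,Y) = H(X) + H(Y) = 2.41 + 0.58 = 2.99

2.99 bits


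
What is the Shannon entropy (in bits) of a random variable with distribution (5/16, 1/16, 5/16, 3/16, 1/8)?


H = -sum(p_i * log2(p_i)). Terms: -(5/16)*log2(5/16) = 0.524397; -(1/16)*log2(1/16) = 0.250000; -(5/16)*log2(5/16) = 0.524397; -(3/16)*log2(3/16) = 0.452820; -(1/8)*log2(1/8) = 0.375000. H = 0.524397 + 0.250000 + 0.524397 + 0.452820 + 0.375000 = 2.1266

2.1266 bits


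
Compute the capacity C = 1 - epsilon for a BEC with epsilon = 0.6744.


C = 1 - epsilon = 1 - 0.6744 = 0.3256

0.3256 bits


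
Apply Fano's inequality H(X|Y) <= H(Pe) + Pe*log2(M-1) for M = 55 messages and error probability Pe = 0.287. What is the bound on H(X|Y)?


H(Pe) = -Pe*log2(Pe) - (1-Pe)*log2(1-Pe) = -0.287*log2(0.287) - 0.713*log2(0.713) = 0.516852 + 0.347963 = 0.8648. Pe*log2(M-1) = 0.287*log2(54) = 1.651653. Bound = H(Pe) + Pe*log2(M-1) = 0.516852 + 0.347963 + 1.651653 = 2.5165

2.5165 bits


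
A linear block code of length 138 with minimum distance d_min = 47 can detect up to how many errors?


Detection capability = d_min - 1 = 47 - 1 = 46

46 errors


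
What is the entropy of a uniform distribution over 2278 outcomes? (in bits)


H = log2(n) = log2(2278) = 11.1536

11.1536 bits


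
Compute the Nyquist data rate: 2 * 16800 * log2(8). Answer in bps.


Rate = 2 * B * log2(M) = 2 * 16800 * 3.0 = 100800.0

100800.0 bps


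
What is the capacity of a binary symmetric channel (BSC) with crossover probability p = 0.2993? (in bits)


H(p) = -p*log2(p) - (1-p)*log2(1-p) = -0.2993*log2(0.2993) - 0.7007*log2(0.7007) = 0.520883 + 0.359551 = 0.8804. C = 1 - H(p) = 1 - 0.8804 = 0.1196

0.1196 bits


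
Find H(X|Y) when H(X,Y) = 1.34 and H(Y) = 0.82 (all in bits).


H(X|Y) = H(X,Y) - H(Y) = 1.34 - 0.82 = 0.52

0.52 bits


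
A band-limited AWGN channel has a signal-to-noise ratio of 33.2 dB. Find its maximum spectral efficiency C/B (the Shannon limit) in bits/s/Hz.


SNR_linear = 10^(33.2/10) = 2089.2961; C/B = log2(1 + SNR_linear) = log2(1 + 2089.2961) = 11.0295

11.0295 bits/s/Hz


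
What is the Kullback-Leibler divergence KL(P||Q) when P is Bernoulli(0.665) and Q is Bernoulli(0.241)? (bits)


KL = p*log2(p/q) + (1-p)*log2((1-p)/(1-q)) = 0.665*log2(0.665/0.241) + 0.335*log2(0.335/0.759) = 0.5785

0.5785 bits


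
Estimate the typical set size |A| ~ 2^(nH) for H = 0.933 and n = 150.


log2|A_typical| = nH = 150 * 0.933 = 139.95, so |A_typical| ~ 2^139.95 = 1.346e+42

1.346e+42


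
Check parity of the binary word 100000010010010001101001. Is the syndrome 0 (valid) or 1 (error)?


Syndrome = XOR of all bits = 1 XOR 0 XOR 0 XOR 0 XOR 0 XOR 0 XOR 0 XOR 1 XOR 0 XOR 0 XOR 1 XOR 0 XOR 0 XOR 1 XOR 0 XOR 0 XOR 0 XOR 1 XOR 1 XOR 0 XOR 1 XOR 0 XOR 0 XOR 1 = 0

0


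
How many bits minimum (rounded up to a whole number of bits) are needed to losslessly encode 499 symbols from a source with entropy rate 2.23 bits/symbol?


Minimum bits >= n * H = 499 * 2.23 = 1112.77, rounded up to a whole number of bits = 1113

1113 bits


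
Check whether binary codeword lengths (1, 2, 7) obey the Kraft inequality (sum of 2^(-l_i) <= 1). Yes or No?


Kraft sum = sum(2^(-l_i)) = 0.7578, need <= 1. Result: satisfied (a binary prefix-free code with these lengths exists)

Yes


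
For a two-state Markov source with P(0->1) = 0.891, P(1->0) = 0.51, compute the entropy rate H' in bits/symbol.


Stationary distribution: pi_0 = p10/(p01+p10) = 0.364, pi_1 = 0.636. Entropy rate H' = pi_0*H(p01) + pi_1*H(p10) = 0.364*0.4969 + 0.636*0.9997 = 0.8167

0.8167 bits/symbol


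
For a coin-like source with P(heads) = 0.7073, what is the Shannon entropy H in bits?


H = -p*log2(p) - (1-p)*log2(1-p). -0.7073*log2(0.7073) = 0.353371; -0.2927*log2(0.2927) = 0.518812. H = 0.353371 + 0.518812 = 0.8722

0.8722 bits


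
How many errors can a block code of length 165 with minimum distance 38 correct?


Correction capability = floor((d-1)/2) = floor((38-1)/2) = 18

18 errors


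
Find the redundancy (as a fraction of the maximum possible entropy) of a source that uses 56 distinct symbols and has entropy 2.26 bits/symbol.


H_max = log2(K) = log2(56) = 5.8074 bits/symbol. Redundancy = 1 - H/H_max = 1 - 2.26/5.8074 = 1 - 0.3892 = 0.6108

0.6108


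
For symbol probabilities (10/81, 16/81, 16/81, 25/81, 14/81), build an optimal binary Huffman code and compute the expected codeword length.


Huffman construction (repeatedly merge the two least-probable nodes; each merge adds 1 bit to every symbol beneath it): 10/81 + 14/81 = 8/27; 16/81 + 16/81 = 32/81; 8/27 + 25/81 = 49/81; 32/81 + 49/81 = 1. Resulting codeword lengths (in the order the probabilities were given): (3, 2, 2, 2, 3). L_avg = sum(p_i * l_i) = 10/81*3 + 16/81*2 + 16/81*2 + 25/81*2 + 14/81*3 = 62/27 = 2.2963

2.2963 bits


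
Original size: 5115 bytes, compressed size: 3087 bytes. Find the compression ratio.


Ratio = original / compressed = 5115 / 3087 = 1.6569

1.6569


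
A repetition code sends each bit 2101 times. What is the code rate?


Rate = k/n = 1/2101

1/2101


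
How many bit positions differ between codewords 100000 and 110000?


Count differing positions: . ^ . . . . = 1 differences

1


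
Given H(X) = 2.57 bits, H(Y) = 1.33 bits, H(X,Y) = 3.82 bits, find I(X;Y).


I(X;Y) = H(X) + H(Y) - H(X,Y) = 2.57 + 1.33 - 3.82 = 0.08

0.08 bits


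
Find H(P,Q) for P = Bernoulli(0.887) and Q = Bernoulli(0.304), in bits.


H(P,Q) = -p*log2(q) - (1-p)*log2(1-q). -0.887*log2(0.304) = 1.523739; -0.113*log2(0.696) = 0.059081. H(P,Q) = 1.523739 + 0.059081 = 1.5828

1.5828 bits


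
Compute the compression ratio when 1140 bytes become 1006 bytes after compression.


Ratio = original / compressed = 1140 / 1006 = 1.1332

1.1332


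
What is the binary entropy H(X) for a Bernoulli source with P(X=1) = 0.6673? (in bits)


H = -p*log2(p) - (1-p)*log2(1-p). -0.6673*log2(0.6673) = 0.389431; -0.3327*log2(0.3327) = 0.528230. H = 0.389431 + 0.528230 = 0.9177

0.9177 bits


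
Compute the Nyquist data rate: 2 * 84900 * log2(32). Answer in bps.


Rate = 2 * B * log2(M) = 2 * 84900 * 5.0 = 849000.0

849000.0 bps


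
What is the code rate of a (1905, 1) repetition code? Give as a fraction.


Rate = k/n = 1/1905

1/1905


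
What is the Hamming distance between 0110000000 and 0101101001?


Count differing positions: . . ^ ^ ^ . ^ . . ^ = 5 differences

5


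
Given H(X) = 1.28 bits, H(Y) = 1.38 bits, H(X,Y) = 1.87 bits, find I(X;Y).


I(X;Y) = H(X) + H(Y) - H(X,Y) = 1.28 + 1.38 - 1.87 = 0.79

0.79 bits


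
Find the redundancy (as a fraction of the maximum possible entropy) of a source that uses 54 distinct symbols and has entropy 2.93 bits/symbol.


H_max = log2(K) = log2(54) = 5.7549 bits/symbol. Redundancy = 1 - H/H_max = 1 - 2.93/5.7549 = 1 - 0.5091 = 0.4909

0.4909


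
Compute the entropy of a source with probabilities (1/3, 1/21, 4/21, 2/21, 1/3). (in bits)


H = -sum(p_i * log2(p_i)). Terms: -(1/3)*log2(1/3) = 0.528321; -(1/21)*log2(1/21) = 0.209158; -(4/21)*log2(4/21) = 0.455680; -(2/21)*log2(2/21) = 0.323078; -(1/3)*log2(1/3) = 0.528321. H = 0.528321 + 0.209158 + 0.455680 + 0.323078 + 0.528321 = 2.0446

2.0446 bits


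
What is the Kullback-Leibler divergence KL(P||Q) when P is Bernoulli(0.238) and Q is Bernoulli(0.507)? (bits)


KL = p*log2(p/q) + (1-p)*log2((1-p)/(1-q)) = 0.238*log2(0.238/0.507) + 0.762*log2(0.762/0.493) = 0.219

0.219 bits


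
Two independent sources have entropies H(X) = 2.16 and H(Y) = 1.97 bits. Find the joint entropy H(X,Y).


For independent variables, H(X,Y) = H(X) + H(Y) = 2.16 + 1.97 = 4.13

4.13 bits


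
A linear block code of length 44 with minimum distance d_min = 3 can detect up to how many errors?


Detection capability = d_min - 1 = 3 - 1 = 2

2 errors


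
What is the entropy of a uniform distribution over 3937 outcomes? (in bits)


H = log2(n) = log2(3937) = 11.9429

11.9429 bits


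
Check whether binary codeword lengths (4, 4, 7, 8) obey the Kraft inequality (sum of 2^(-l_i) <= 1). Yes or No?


Kraft sum = sum(2^(-l_i)) = 0.1367, need <= 1. Result: satisfied (a binary prefix-free code with these lengths exists)

Yes


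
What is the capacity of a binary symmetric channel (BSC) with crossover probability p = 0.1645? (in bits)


H(p) = -p*log2(p) - (1-p)*log2(1-p) = -0.1645*log2(0.1645) - 0.8355*log2(0.8355) = 0.428332 + 0.216635 = 0.645. C = 1 - H(p) = 1 - 0.645 = 0.355

0.355 bits


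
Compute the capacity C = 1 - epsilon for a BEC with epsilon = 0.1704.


C = 1 - epsilon = 1 - 0.1704 = 0.8296

0.8296 bits


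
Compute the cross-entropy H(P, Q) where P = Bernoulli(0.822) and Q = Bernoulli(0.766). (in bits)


H(P,Q) = -p*log2(q) - (1-p)*log2(1-q). -0.822*log2(0.766) = 0.316128; -0.178*log2(0.234) = 0.372985. H(P,Q) = 0.316128 + 0.372985 = 0.6891

0.6891 bits


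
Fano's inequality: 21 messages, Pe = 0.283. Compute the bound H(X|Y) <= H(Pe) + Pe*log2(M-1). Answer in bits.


H(Pe) = -Pe*log2(Pe) - (1-Pe)*log2(1-Pe) = -0.283*log2(0.283) - 0.717*log2(0.717) = 0.515379 + 0.344128 = 0.8595. Pe*log2(M-1) = 0.283*log2(20) = 1.223106. Bound = H(Pe) + Pe*log2(M-1) = 0.515379 + 0.344128 + 1.223106 = 2.0826

2.0826 bits


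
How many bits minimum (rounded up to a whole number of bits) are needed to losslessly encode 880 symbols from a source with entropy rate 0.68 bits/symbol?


Minimum bits >= n * H = 880 * 0.68 = 598.4, rounded up to a whole number of bits = 599

599 bits


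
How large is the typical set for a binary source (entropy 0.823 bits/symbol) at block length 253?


log2|A_typical| = nH = 253 * 0.823 = 208.219, so |A_typical| ~ 2^208.219 = 4.788e+62

4.788e+62


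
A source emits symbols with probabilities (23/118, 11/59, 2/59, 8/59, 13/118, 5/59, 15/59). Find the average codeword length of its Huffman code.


Huffman construction (repeatedly merge the two least-probable nodes; each merge adds 1 bit to every symbol beneath it): 2/59 + 5/59 = 7/59; 13/118 + 7/59 = 27/118; 8/59 + 11/59 = 19/59; 23/118 + 27/118 = 25/59; 15/59 + 19/59 = 34/59; 25/59 + 34/59 = 1. Resulting codeword lengths (in the order the probabilities were given): (2, 3, 4, 3, 3, 4, 2). L_avg = sum(p_i * l_i) = 23/118*2 + 11/59*3 + 2/59*4 + 8/59*3 + 13/118*3 + 5/59*4 + 15/59*2 = 315/118 = 2.6695

2.6695 bits


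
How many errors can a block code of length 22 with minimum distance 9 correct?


Correction capability = floor((d-1)/2) = floor((9-1)/2) = 4

4 errors


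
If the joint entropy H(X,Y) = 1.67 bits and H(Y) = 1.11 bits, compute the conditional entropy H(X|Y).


H(X|Y) = H(X,Y) - H(Y) = 1.67 - 1.11 = 0.56

0.56 bits


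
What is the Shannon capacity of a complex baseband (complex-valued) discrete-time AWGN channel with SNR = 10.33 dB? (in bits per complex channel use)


SNR_linear = 10^(10.33/10) = 10.7895; C = log2(1 + SNR_linear) = log2(1 + 10.7895) = 3.5594

3.5594 bits/channel use


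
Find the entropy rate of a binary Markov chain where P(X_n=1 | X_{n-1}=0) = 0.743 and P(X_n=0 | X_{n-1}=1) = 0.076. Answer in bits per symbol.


Stationary distribution: pi_0 = p10/(p01+p10) = 0.0928, pi_1 = 0.9072. Entropy rate H' = pi_0*H(p01) + pi_1*H(p10) = 0.0928*0.8222 + 0.9072*0.3879 = 0.4282

0.4282 bits/symbol


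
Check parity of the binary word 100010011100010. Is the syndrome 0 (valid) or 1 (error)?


Syndrome = XOR of all bits = 1 XOR 0 XOR 0 XOR 0 XOR 1 XOR 0 XOR 0 XOR 1 XOR 1 XOR 1 XOR 0 XOR 0 XOR 0 XOR 1 XOR 0 = 0

0


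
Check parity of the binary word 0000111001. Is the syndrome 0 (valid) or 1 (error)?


Syndrome = XOR of all bits = 0 XOR 0 XOR 0 XOR 0 XOR 1 XOR 1 XOR 1 XOR 0 XOR 0 XOR 1 = 0

0


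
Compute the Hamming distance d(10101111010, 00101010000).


Count differing positions: ^ . . . . ^ . ^ . ^ . = 4 differences

4


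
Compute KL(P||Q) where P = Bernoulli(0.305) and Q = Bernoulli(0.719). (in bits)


KL = p*log2(p/q) + (1-p)*log2((1-p)/(1-q)) = 0.305*log2(0.305/0.719) + 0.695*log2(0.695/0.281) = 0.5306

0.5306 bits


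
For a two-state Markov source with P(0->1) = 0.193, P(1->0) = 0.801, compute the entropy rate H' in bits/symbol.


Stationary distribution: pi_0 = p10/(p01+p10) = 0.8058, pi_1 = 0.1942. Entropy rate H' = pi_0*H(p01) + pi_1*H(p10) = 0.8058*0.7077 + 0.1942*0.7199 = 0.7101

0.7101 bits/symbol


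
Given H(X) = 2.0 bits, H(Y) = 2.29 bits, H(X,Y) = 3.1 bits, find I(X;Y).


I(X;Y) = H(X) + H(Y) - H(X,Y) = 2.0 + 2.29 - 3.1 = 1.19

1.19 bits


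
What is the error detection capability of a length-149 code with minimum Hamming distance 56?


Detection capability = d_min - 1 = 56 - 1 = 55

55 errors


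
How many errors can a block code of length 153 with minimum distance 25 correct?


Correction capability = floor((d-1)/2) = floor((25-1)/2) = 12

12 errors


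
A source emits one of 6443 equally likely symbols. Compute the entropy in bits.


H = log2(n) = log2(6443) = 12.6535

12.6535 bits


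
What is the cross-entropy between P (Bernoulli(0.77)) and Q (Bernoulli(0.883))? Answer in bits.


H(P,Q) = -p*log2(q) - (1-p)*log2(1-q). -0.77*log2(0.883) = 0.138226; -0.23*log2(0.117) = 0.711946. H(P,Q) = 0.138226 + 0.711946 = 0.8502

0.8502 bits


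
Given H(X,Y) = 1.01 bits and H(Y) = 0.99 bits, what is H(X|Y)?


H(X|Y) = H(X,Y) - H(Y) = 1.01 - 0.99 = 0.02

0.02 bits


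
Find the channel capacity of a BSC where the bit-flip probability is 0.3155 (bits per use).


H(p) = -p*log2(p) - (1-p)*log2(1-p) = -0.3155*log2(0.3155) - 0.6845*log2(0.6845) = 0.525083 + 0.374338 = 0.8994. C = 1 - H(p) = 1 - 0.8994 = 0.1006

0.1006 bits


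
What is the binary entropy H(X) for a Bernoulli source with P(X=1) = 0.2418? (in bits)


H = -p*log2(p) - (1-p)*log2(1-p). -0.2418*log2(0.2418) = 0.495234; -0.7582*log2(0.7582) = 0.302787. H = 0.495234 + 0.302787 = 0.798

0.798 bits


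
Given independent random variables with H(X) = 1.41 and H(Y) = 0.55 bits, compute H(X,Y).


For independent variables, H(X,Y) = H(X) + H(Y) = 1.41 + 0.55 = 1.96

1.96 bits


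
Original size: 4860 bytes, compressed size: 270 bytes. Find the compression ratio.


Ratio = original / compressed = 4860 / 270 = 18.0

18.0


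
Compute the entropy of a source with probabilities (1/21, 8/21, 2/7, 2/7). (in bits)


H = -sum(p_i * log2(p_i)). Terms: -(1/21)*log2(1/21) = 0.209158; -(8/21)*log2(8/21) = 0.530407; -(2/7)*log2(2/7) = 0.516387; -(2/7)*log2(2/7) = 0.516387. H = 0.209158 + 0.530407 + 0.516387 + 0.516387 = 1.7723

1.7723 bits


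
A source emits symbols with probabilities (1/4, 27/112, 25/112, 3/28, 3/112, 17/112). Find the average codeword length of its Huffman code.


Huffman construction (repeatedly merge the two least-probable nodes; each merge adds 1 bit to every symbol beneath it): 3/112 + 3/28 = 15/112; 15/112 + 17/112 = 2/7; 25/112 + 27/112 = 13/28; 1/4 + 2/7 = 15/28; 13/28 + 15/28 = 1. Resulting codeword lengths (in the order the probabilities were given): (2, 2, 2, 4, 4, 3). L_avg = sum(p_i * l_i) = 1/4*2 + 27/112*2 + 25/112*2 + 3/28*4 + 3/112*4 + 17/112*3 = 271/112 = 2.4196

2.4196 bits


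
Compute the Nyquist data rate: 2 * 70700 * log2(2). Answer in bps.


Rate = 2 * B * log2(M) = 2 * 70700 * 1.0 = 141400.0

141400.0 bps


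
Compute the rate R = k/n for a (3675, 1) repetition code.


Rate = k/n = 1/3675

1/3675


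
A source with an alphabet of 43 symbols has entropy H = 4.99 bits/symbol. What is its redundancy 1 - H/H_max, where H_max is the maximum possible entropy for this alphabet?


H_max = log2(K) = log2(43) = 5.4263 bits/symbol. Redundancy = 1 - H/H_max = 1 - 4.99/5.4263 = 1 - 0.9196 = 0.0804

0.0804


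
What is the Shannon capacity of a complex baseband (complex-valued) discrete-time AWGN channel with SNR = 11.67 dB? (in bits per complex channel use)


SNR_linear = 10^(11.67/10) = 14.6893; C = log2(1 + SNR_linear) = log2(1 + 14.6893) = 3.9717

3.9717 bits/channel use


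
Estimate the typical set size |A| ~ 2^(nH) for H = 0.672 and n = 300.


log2|A_typical| = nH = 300 * 0.672 = 201.6, so |A_typical| ~ 2^201.6 = 4.871e+60

4.871e+60


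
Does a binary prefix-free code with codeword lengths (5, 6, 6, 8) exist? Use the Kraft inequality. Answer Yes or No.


Kraft sum = sum(2^(-l_i)) = 0.0664, need <= 1. Result: satisfied (a binary prefix-free code with these lengths exists)

Yes


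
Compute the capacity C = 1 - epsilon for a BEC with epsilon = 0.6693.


C = 1 - epsilon = 1 - 0.6693 = 0.3307

0.3307 bits


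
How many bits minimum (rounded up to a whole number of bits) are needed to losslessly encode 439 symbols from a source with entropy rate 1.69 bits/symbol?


Minimum bits >= n * H = 439 * 1.69 = 741.91, rounded up to a whole number of bits = 742

742 bits


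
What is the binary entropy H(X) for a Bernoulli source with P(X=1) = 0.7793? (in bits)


H = -p*log2(p) - (1-p)*log2(1-p). -0.7793*log2(0.7793) = 0.280353; -0.2207*log2(0.2207) = 0.481091. H = 0.280353 + 0.481091 = 0.7614

0.7614 bits


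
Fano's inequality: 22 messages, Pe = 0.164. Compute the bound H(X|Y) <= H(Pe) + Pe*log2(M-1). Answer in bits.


H(Pe) = -Pe*log2(Pe) - (1-Pe)*log2(1-Pe) = -0.164*log2(0.164) - 0.836*log2(0.836) = 0.427750 + 0.216043 = 0.6438. Pe*log2(M-1) = 0.164*log2(21) = 0.720340. Bound = H(Pe) + Pe*log2(M-1) = 0.427750 + 0.216043 + 0.720340 = 1.3641

1.3641 bits


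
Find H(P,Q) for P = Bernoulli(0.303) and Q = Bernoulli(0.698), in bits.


H(P,Q) = -p*log2(q) - (1-p)*log2(1-q). -0.303*log2(0.698) = 0.157166; -0.697*log2(0.302) = 1.203984. H(P,Q) = 0.157166 + 1.203984 = 1.3611

1.3611 bits


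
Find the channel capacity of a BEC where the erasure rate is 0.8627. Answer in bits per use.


C = 1 - epsilon = 1 - 0.8627 = 0.1373

0.1373 bits


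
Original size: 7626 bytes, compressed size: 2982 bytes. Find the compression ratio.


Ratio = original / compressed = 7626 / 2982 = 2.5573

2.5573


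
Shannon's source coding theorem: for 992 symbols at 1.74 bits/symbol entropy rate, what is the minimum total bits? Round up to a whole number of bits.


Minimum bits >= n * H = 992 * 1.74 = 1726.08, rounded up to a whole number of bits = 1727

1727 bits


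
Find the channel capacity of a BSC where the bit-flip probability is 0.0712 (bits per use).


H(p) = -p*log2(p) - (1-p)*log2(1-p) = -0.0712*log2(0.0712) - 0.9288*log2(0.9288) = 0.271413 + 0.098973 = 0.3704. C = 1 - H(p) = 1 - 0.3704 = 0.6296

0.6296 bits


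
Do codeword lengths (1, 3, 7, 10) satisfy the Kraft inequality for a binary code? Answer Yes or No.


Kraft sum = sum(2^(-l_i)) = 0.6338, need <= 1. Result: satisfied (a binary prefix-free code with these lengths exists)

Yes


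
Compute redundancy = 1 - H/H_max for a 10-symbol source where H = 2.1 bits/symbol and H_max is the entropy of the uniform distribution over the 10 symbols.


H_max = log2(K) = log2(10) = 3.3219 bits/symbol. Redundancy = 1 - H/H_max = 1 - 2.1/3.3219 = 1 - 0.6322 = 0.3678

0.3678


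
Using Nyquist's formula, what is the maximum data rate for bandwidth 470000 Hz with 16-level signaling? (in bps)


Rate = 2 * B * log2(M) = 2 * 470000 * 4.0 = 3760000.0

3760000.0 bps


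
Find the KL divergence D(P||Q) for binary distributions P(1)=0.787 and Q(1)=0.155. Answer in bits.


KL = p*log2(p/q) + (1-p)*log2((1-p)/(1-q)) = 0.787*log2(0.787/0.155) + 0.213*log2(0.213/0.845) = 1.4213

1.4213 bits


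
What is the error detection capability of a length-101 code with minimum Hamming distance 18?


Detection capability = d_min - 1 = 18 - 1 = 17

17 errors


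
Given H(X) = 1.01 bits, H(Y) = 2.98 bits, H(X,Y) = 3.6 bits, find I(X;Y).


I(X;Y) = H(X) + H(Y) - H(X,Y) = 1.01 + 2.98 - 3.6 = 0.39

0.39 bits


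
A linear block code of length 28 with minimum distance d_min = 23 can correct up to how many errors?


Correction capability = floor((d-1)/2) = floor((23-1)/2) = 11

11 errors


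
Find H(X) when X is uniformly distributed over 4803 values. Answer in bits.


H = log2(n) = log2(4803) = 12.2297

12.2297 bits


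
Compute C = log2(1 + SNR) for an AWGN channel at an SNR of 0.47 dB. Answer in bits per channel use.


SNR_linear = 10^(0.47/10) = 1.1143; C = log2(1 + SNR_linear) = log2(1 + 1.1143) = 1.0802

1.0802 bits/channel use


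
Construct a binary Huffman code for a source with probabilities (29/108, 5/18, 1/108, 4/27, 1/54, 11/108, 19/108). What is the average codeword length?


Huffman construction (repeatedly merge the two least-probable nodes; each merge adds 1 bit to every symbol beneath it): 1/108 + 1/54 = 1/36; 1/36 + 11/108 = 7/54; 7/54 + 4/27 = 5/18; 19/108 + 29/108 = 4/9; 5/18 + 5/18 = 5/9; 4/9 + 5/9 = 1. Resulting codeword lengths (in the order the probabilities were given): (2, 2, 5, 3, 5, 4, 2). L_avg = sum(p_i * l_i) = 29/108*2 + 5/18*2 + 1/108*5 + 4/27*3 + 1/54*5 + 11/108*4 + 19/108*2 = 263/108 = 2.4352

2.4352 bits


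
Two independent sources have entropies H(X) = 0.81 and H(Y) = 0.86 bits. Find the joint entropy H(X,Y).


For independent variables, H(X,Y) = H(X) + H(Y) = 0.81 + 0.86 = 1.67

1.67 bits


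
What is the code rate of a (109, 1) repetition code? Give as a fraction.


Rate = k/n = 1/109

1/109


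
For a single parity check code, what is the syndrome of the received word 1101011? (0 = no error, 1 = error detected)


Syndrome = XOR of all bits = 1 XOR 1 XOR 0 XOR 1 XOR 0 XOR 1 XOR 1 = 1

1


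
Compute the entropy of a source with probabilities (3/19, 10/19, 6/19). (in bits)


H = -sum(p_i * log2(p_i)). Terms: -(3/19)*log2(3/19) = 0.420468; -(10/19)*log2(10/19) = 0.487368; -(6/19)*log2(6/19) = 0.525147. H = 0.420468 + 0.487368 + 0.525147 = 1.433

1.433 bits


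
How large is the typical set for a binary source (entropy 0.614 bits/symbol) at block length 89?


log2|A_typical| = nH = 89 * 0.614 = 54.646, so |A_typical| ~ 2^54.646 = 2.819e+16

2.819e+16


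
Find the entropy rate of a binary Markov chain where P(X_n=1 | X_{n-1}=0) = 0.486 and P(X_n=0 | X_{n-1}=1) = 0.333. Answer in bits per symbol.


Stationary distribution: pi_0 = p10/(p01+p10) = 0.4066, pi_1 = 0.5934. Entropy rate H' = pi_0*H(p01) + pi_1*H(p10) = 0.4066*0.9994 + 0.5934*0.918 = 0.9511

0.9511 bits/symbol


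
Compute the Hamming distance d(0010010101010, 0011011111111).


Count differing positions: . . . ^ . . ^ . ^ . ^ . ^ = 5 differences

5
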